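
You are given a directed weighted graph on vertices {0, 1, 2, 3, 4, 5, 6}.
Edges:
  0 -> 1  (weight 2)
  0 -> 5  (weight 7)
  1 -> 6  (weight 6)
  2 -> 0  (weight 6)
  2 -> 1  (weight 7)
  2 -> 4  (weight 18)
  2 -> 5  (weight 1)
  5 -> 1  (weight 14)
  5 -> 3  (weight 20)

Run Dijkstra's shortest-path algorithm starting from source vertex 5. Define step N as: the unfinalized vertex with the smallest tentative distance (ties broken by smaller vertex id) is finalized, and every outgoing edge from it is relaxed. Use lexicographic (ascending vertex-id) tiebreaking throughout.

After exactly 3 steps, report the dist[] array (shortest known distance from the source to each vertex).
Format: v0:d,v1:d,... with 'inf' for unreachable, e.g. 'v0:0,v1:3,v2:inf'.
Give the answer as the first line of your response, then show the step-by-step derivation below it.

v0:inf,v1:14,v2:inf,v3:20,v4:inf,v5:0,v6:20

step 1: dist = v0:inf,v1:14,v2:inf,v3:20,v4:inf,v5:0,v6:inf
step 2: dist = v0:inf,v1:14,v2:inf,v3:20,v4:inf,v5:0,v6:20
step 3: dist = v0:inf,v1:14,v2:inf,v3:20,v4:inf,v5:0,v6:20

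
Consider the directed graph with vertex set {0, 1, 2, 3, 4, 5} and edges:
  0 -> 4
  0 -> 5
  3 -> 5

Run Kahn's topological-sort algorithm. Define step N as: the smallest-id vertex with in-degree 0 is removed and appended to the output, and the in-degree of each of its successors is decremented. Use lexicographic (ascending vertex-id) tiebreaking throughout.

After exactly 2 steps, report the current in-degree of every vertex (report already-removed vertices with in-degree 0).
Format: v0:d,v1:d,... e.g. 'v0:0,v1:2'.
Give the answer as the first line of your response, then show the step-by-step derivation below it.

v0:0,v1:0,v2:0,v3:0,v4:0,v5:1

step 1: output 0; order=[0]; indeg=(0,0,0,0,0,1)
step 2: output 1; order=[0,1]; indeg=(0,0,0,0,0,1)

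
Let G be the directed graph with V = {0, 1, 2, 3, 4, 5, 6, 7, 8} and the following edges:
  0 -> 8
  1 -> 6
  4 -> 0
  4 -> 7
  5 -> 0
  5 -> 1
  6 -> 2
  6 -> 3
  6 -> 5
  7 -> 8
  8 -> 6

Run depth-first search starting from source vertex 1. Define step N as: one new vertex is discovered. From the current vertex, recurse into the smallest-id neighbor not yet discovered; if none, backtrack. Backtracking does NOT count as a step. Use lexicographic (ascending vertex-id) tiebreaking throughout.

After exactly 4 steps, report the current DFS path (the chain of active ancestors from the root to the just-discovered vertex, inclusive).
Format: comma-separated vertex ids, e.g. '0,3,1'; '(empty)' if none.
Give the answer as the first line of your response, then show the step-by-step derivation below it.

1,6,3

step 1: discover 1; path=1; order=1
step 2: discover 6; path=1>6; order=1,6
step 3: discover 2; path=1>6>2; order=1,6,2
step 4: discover 3; path=1>6>3; order=1,6,2,3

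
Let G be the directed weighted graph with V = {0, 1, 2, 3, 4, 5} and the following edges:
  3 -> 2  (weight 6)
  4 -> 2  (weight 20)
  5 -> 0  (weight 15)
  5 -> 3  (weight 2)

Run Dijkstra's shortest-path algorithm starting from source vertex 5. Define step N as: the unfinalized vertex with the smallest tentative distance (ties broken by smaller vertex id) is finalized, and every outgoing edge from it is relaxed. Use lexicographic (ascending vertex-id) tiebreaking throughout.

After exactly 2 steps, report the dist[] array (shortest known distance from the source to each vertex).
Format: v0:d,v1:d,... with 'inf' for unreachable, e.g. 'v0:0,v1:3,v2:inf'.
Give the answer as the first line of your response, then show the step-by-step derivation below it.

v0:15,v1:inf,v2:8,v3:2,v4:inf,v5:0

step 1: dist = v0:15,v1:inf,v2:inf,v3:2,v4:inf,v5:0
step 2: dist = v0:15,v1:inf,v2:8,v3:2,v4:inf,v5:0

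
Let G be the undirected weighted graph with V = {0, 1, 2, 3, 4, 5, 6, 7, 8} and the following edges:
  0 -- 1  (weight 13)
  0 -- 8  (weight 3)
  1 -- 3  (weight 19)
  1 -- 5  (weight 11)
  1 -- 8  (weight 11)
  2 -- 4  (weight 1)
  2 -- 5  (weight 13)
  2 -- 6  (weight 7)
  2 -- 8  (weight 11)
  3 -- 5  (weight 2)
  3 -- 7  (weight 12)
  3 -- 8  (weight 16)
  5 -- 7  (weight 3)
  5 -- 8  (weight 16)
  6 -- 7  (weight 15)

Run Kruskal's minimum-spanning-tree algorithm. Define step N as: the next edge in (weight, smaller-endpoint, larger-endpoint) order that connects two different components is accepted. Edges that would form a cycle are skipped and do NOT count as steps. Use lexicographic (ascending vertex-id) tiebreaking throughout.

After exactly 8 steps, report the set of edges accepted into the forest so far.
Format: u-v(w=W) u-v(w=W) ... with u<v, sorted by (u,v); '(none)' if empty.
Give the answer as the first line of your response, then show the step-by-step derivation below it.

0-8(w=3) 1-5(w=11) 1-8(w=11) 2-4(w=1) 2-6(w=7) 2-8(w=11) 3-5(w=2) 5-7(w=3)

step 1: add edge 2-4 (w=1); MST = {2-4(w=1)}
step 2: add edge 3-5 (w=2); MST = {2-4(w=1) 3-5(w=2)}
step 3: add edge 0-8 (w=3); MST = {0-8(w=3) 2-4(w=1) 3-5(w=2)}
step 4: add edge 5-7 (w=3); MST = {0-8(w=3) 2-4(w=1) 3-5(w=2) 5-7(w=3)}
step 5: add edge 2-6 (w=7); MST = {0-8(w=3) 2-4(w=1) 2-6(w=7) 3-5(w=2) 5-7(w=3)}
step 6: add edge 1-5 (w=11); MST = {0-8(w=3) 1-5(w=11) 2-4(w=1) 2-6(w=7) 3-5(w=2) 5-7(w=3)}
step 7: add edge 1-8 (w=11); MST = {0-8(w=3) 1-5(w=11) 1-8(w=11) 2-4(w=1) 2-6(w=7) 3-5(w=2) 5-7(w=3)}
step 8: add edge 2-8 (w=11); MST = {0-8(w=3) 1-5(w=11) 1-8(w=11) 2-4(w=1) 2-6(w=7) 2-8(w=11) 3-5(w=2) 5-7(w=3)}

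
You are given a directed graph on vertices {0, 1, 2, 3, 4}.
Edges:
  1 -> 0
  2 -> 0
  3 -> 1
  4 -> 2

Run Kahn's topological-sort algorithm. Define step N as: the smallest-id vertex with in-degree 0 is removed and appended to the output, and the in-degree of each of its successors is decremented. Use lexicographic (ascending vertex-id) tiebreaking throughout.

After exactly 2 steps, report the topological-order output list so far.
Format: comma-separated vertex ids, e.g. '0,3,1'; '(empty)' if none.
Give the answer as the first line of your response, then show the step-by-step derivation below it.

3,1

step 1: output 3; order=[3]; indeg=(2,0,1,0,0)
step 2: output 1; order=[3,1]; indeg=(1,0,1,0,0)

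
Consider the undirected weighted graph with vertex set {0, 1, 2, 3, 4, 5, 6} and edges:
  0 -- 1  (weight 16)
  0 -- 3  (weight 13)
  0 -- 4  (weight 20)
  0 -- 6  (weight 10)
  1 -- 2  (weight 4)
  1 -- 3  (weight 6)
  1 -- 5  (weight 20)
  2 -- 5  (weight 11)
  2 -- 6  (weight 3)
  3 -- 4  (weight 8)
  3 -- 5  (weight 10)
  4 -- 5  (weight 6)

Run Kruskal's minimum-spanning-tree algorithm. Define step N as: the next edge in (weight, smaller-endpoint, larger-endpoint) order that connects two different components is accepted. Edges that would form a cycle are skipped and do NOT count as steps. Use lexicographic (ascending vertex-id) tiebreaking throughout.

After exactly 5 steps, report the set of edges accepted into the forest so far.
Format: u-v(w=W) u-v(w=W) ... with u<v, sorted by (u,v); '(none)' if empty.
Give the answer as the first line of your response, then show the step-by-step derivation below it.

1-2(w=4) 1-3(w=6) 2-6(w=3) 3-4(w=8) 4-5(w=6)

step 1: add edge 2-6 (w=3); MST = {2-6(w=3)}
step 2: add edge 1-2 (w=4); MST = {1-2(w=4) 2-6(w=3)}
step 3: add edge 1-3 (w=6); MST = {1-2(w=4) 1-3(w=6) 2-6(w=3)}
step 4: add edge 4-5 (w=6); MST = {1-2(w=4) 1-3(w=6) 2-6(w=3) 4-5(w=6)}
step 5: add edge 3-4 (w=8); MST = {1-2(w=4) 1-3(w=6) 2-6(w=3) 3-4(w=8) 4-5(w=6)}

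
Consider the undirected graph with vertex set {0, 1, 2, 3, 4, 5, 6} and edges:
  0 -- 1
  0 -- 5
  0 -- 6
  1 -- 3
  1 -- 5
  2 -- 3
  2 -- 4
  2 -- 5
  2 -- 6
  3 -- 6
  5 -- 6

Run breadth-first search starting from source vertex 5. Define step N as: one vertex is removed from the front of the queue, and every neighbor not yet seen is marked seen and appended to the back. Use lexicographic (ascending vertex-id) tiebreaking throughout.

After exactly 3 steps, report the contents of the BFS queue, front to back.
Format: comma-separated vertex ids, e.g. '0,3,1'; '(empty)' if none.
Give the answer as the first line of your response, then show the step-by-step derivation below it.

2,6,3

step 1: dequeue 5; queue=[0,1,2,6]; order=5
step 2: dequeue 0; queue=[1,2,6]; order=5,0
step 3: dequeue 1; queue=[2,6,3]; order=5,0,1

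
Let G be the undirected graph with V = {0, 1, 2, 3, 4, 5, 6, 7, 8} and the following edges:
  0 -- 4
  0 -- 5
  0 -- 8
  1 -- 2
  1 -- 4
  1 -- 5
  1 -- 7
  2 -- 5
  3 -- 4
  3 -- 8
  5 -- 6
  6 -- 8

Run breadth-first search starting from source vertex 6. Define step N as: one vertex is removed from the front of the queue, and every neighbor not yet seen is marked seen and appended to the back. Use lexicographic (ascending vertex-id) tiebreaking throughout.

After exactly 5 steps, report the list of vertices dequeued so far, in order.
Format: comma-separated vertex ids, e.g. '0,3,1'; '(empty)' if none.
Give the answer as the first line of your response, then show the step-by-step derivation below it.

6,5,8,0,1

step 1: dequeue 6; queue=[5,8]; order=6
step 2: dequeue 5; queue=[8,0,1,2]; order=6,5
step 3: dequeue 8; queue=[0,1,2,3]; order=6,5,8
step 4: dequeue 0; queue=[1,2,3,4]; order=6,5,8,0
step 5: dequeue 1; queue=[2,3,4,7]; order=6,5,8,0,1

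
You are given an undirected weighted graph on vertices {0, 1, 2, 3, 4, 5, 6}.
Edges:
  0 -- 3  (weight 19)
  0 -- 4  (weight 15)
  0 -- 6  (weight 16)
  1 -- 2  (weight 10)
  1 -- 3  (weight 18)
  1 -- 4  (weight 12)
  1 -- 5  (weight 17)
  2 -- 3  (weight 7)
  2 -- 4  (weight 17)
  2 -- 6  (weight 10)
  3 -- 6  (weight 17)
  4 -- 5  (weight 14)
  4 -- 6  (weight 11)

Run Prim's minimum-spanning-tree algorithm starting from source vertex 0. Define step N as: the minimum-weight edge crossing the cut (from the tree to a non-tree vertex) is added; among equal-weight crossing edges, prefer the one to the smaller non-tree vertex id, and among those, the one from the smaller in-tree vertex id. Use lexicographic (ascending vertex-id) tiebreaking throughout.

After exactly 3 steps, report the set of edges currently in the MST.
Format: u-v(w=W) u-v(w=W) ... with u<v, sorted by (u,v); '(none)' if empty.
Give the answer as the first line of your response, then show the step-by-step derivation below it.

0-4(w=15) 2-6(w=10) 4-6(w=11)

step 1: add edge 0-4 (w=15); MST = {0-4(w=15)}
step 2: add edge 4-6 (w=11); MST = {0-4(w=15) 4-6(w=11)}
step 3: add edge 2-6 (w=10); MST = {0-4(w=15) 2-6(w=10) 4-6(w=11)}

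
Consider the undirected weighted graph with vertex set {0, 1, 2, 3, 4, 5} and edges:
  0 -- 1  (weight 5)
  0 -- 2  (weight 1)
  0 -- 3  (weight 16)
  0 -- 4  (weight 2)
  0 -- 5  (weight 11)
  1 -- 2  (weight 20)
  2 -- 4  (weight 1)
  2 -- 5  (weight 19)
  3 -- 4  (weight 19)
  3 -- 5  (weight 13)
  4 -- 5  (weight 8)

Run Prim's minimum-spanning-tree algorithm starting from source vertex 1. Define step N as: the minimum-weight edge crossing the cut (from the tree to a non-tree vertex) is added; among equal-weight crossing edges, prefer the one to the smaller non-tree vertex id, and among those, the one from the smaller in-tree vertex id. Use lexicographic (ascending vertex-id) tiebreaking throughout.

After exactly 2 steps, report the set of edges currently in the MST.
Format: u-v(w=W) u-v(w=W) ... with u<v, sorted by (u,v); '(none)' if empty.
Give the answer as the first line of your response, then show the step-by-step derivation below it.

0-1(w=5) 0-2(w=1)

step 1: add edge 0-1 (w=5); MST = {0-1(w=5)}
step 2: add edge 0-2 (w=1); MST = {0-1(w=5) 0-2(w=1)}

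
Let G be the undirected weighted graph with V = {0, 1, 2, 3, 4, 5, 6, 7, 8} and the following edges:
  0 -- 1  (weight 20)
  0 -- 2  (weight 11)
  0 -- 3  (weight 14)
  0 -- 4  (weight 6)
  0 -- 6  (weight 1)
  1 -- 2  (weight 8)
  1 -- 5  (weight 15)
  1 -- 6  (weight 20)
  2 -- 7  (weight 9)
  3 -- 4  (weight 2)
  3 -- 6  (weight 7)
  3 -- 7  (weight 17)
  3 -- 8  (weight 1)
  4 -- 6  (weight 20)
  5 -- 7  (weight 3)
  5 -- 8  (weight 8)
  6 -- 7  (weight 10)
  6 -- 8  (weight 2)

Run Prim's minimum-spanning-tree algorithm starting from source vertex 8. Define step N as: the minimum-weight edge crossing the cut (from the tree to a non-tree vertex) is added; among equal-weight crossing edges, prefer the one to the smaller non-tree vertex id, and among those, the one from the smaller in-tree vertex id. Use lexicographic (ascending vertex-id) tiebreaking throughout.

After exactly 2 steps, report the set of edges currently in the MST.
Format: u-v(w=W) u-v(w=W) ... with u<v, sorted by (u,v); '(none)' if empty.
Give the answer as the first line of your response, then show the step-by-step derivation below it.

3-4(w=2) 3-8(w=1)

step 1: add edge 3-8 (w=1); MST = {3-8(w=1)}
step 2: add edge 3-4 (w=2); MST = {3-4(w=2) 3-8(w=1)}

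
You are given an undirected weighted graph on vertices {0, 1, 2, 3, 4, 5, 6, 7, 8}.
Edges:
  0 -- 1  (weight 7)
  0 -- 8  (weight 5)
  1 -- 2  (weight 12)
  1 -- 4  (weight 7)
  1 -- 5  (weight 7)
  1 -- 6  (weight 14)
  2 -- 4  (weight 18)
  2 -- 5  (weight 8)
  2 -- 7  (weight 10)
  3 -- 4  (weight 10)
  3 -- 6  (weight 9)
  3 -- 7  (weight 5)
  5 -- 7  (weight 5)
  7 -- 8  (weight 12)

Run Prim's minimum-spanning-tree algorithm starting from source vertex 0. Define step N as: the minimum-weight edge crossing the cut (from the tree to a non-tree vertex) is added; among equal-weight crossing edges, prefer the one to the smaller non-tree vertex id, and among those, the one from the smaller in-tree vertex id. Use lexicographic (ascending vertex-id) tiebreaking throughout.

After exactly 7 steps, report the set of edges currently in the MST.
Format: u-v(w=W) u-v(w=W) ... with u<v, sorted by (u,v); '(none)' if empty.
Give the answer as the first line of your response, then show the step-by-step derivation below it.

0-1(w=7) 0-8(w=5) 1-4(w=7) 1-5(w=7) 2-5(w=8) 3-7(w=5) 5-7(w=5)

step 1: add edge 0-8 (w=5); MST = {0-8(w=5)}
step 2: add edge 0-1 (w=7); MST = {0-1(w=7) 0-8(w=5)}
step 3: add edge 1-4 (w=7); MST = {0-1(w=7) 0-8(w=5) 1-4(w=7)}
step 4: add edge 1-5 (w=7); MST = {0-1(w=7) 0-8(w=5) 1-4(w=7) 1-5(w=7)}
step 5: add edge 5-7 (w=5); MST = {0-1(w=7) 0-8(w=5) 1-4(w=7) 1-5(w=7) 5-7(w=5)}
step 6: add edge 3-7 (w=5); MST = {0-1(w=7) 0-8(w=5) 1-4(w=7) 1-5(w=7) 3-7(w=5) 5-7(w=5)}
step 7: add edge 2-5 (w=8); MST = {0-1(w=7) 0-8(w=5) 1-4(w=7) 1-5(w=7) 2-5(w=8) 3-7(w=5) 5-7(w=5)}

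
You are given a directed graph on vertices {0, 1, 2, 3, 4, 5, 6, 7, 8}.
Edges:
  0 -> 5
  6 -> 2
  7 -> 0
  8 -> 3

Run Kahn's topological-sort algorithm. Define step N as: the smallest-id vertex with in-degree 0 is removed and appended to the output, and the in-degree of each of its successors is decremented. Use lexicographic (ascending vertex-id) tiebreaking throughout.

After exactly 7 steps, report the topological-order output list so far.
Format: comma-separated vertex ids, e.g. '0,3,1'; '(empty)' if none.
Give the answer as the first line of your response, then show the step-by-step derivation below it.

1,4,6,2,7,0,5

step 1: output 1; order=[1]; indeg=(1,0,1,1,0,1,0,0,0)
step 2: output 4; order=[1,4]; indeg=(1,0,1,1,0,1,0,0,0)
step 3: output 6; order=[1,4,6]; indeg=(1,0,0,1,0,1,0,0,0)
step 4: output 2; order=[1,4,6,2]; indeg=(1,0,0,1,0,1,0,0,0)
step 5: output 7; order=[1,4,6,2,7]; indeg=(0,0,0,1,0,1,0,0,0)
step 6: output 0; order=[1,4,6,2,7,0]; indeg=(0,0,0,1,0,0,0,0,0)
step 7: output 5; order=[1,4,6,2,7,0,5]; indeg=(0,0,0,1,0,0,0,0,0)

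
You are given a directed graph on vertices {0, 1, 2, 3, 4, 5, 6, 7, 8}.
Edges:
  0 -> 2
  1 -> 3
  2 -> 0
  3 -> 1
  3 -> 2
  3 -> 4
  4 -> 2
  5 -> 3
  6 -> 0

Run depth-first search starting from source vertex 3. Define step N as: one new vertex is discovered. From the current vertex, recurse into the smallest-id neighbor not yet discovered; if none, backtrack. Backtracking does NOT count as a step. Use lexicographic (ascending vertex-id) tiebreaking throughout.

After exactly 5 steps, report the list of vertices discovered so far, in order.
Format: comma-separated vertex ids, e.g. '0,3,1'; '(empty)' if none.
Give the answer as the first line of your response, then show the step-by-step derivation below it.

3,1,2,0,4

step 1: discover 3; path=3; order=3
step 2: discover 1; path=3>1; order=3,1
step 3: discover 2; path=3>2; order=3,1,2
step 4: discover 0; path=3>2>0; order=3,1,2,0
step 5: discover 4; path=3>4; order=3,1,2,0,4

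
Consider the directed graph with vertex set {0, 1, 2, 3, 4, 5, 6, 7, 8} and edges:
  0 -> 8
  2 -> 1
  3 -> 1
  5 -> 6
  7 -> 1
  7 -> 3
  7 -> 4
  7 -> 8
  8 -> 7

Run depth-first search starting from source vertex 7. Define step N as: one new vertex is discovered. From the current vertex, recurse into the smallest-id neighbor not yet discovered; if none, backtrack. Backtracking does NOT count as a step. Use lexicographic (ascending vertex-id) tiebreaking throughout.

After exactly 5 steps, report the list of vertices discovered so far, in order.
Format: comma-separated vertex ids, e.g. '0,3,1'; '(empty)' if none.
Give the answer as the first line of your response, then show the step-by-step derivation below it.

7,1,3,4,8

step 1: discover 7; path=7; order=7
step 2: discover 1; path=7>1; order=7,1
step 3: discover 3; path=7>3; order=7,1,3
step 4: discover 4; path=7>4; order=7,1,3,4
step 5: discover 8; path=7>8; order=7,1,3,4,8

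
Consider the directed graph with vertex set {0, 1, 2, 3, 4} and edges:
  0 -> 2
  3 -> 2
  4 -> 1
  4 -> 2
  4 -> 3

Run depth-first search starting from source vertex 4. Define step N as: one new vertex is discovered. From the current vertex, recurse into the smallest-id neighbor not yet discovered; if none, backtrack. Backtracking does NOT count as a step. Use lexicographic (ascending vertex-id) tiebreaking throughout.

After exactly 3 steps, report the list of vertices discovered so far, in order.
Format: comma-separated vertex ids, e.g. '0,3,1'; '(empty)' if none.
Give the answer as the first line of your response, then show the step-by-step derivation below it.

4,1,2

step 1: discover 4; path=4; order=4
step 2: discover 1; path=4>1; order=4,1
step 3: discover 2; path=4>2; order=4,1,2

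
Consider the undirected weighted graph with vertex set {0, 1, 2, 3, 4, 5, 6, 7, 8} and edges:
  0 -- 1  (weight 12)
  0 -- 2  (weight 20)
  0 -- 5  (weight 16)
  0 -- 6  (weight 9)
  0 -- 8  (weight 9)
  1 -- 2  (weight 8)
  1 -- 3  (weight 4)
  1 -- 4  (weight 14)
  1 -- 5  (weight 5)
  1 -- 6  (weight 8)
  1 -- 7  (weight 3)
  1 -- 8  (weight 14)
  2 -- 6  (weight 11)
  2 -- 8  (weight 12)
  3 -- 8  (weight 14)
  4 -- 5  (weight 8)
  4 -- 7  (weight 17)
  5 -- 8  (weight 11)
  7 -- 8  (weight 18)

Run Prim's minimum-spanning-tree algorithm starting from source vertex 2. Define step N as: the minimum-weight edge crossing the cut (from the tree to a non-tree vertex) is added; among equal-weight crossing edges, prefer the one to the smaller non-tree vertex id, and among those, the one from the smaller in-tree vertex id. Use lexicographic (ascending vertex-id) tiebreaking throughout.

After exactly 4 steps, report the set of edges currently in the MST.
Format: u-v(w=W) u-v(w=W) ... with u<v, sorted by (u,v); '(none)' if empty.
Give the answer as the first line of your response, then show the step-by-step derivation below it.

1-2(w=8) 1-3(w=4) 1-5(w=5) 1-7(w=3)

step 1: add edge 1-2 (w=8); MST = {1-2(w=8)}
step 2: add edge 1-7 (w=3); MST = {1-2(w=8) 1-7(w=3)}
step 3: add edge 1-3 (w=4); MST = {1-2(w=8) 1-3(w=4) 1-7(w=3)}
step 4: add edge 1-5 (w=5); MST = {1-2(w=8) 1-3(w=4) 1-5(w=5) 1-7(w=3)}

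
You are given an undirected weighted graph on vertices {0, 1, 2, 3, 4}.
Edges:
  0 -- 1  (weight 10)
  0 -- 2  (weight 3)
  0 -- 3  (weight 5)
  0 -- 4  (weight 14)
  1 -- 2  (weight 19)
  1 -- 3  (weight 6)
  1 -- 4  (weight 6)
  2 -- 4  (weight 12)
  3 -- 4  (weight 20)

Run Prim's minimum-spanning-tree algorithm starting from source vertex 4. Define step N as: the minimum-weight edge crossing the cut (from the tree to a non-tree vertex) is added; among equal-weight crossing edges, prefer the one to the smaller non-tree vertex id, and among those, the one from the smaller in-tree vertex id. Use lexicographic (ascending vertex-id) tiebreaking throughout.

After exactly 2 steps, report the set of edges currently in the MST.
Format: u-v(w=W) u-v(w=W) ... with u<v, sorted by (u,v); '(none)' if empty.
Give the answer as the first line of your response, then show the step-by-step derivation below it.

1-3(w=6) 1-4(w=6)

step 1: add edge 1-4 (w=6); MST = {1-4(w=6)}
step 2: add edge 1-3 (w=6); MST = {1-3(w=6) 1-4(w=6)}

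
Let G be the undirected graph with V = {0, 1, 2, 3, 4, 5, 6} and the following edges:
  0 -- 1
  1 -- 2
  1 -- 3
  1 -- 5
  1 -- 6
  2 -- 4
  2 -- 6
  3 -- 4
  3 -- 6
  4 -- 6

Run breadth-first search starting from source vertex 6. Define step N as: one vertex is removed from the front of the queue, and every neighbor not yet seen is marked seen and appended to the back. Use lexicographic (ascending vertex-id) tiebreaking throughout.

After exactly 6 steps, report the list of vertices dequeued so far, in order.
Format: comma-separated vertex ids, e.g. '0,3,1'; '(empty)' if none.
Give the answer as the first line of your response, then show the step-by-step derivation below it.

6,1,2,3,4,0

step 1: dequeue 6; queue=[1,2,3,4]; order=6
step 2: dequeue 1; queue=[2,3,4,0,5]; order=6,1
step 3: dequeue 2; queue=[3,4,0,5]; order=6,1,2
step 4: dequeue 3; queue=[4,0,5]; order=6,1,2,3
step 5: dequeue 4; queue=[0,5]; order=6,1,2,3,4
step 6: dequeue 0; queue=[5]; order=6,1,2,3,4,0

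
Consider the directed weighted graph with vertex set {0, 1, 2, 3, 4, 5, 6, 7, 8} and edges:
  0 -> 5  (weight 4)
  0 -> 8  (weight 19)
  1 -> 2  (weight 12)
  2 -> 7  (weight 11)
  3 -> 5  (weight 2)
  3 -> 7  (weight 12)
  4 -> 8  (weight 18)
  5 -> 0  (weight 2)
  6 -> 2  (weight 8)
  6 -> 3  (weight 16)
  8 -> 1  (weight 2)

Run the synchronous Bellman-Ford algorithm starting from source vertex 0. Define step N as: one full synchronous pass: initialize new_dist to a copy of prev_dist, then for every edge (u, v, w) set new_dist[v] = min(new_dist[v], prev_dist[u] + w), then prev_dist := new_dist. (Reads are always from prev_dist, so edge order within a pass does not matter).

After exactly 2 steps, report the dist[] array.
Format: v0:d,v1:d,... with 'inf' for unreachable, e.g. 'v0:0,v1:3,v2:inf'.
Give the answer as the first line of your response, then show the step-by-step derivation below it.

v0:0,v1:21,v2:inf,v3:inf,v4:inf,v5:4,v6:inf,v7:inf,v8:19

step 1: dist = v0:0,v1:inf,v2:inf,v3:inf,v4:inf,v5:4,v6:inf,v7:inf,v8:19
step 2: dist = v0:0,v1:21,v2:inf,v3:inf,v4:inf,v5:4,v6:inf,v7:inf,v8:19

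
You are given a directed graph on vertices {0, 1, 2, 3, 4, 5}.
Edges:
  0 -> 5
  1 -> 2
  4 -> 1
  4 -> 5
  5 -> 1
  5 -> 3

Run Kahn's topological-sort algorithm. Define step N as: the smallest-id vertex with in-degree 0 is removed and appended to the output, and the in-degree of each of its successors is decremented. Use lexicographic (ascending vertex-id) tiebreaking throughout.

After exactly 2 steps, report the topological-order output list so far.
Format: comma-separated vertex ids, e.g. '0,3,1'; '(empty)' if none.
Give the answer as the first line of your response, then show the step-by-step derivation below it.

0,4

step 1: output 0; order=[0]; indeg=(0,2,1,1,0,1)
step 2: output 4; order=[0,4]; indeg=(0,1,1,1,0,0)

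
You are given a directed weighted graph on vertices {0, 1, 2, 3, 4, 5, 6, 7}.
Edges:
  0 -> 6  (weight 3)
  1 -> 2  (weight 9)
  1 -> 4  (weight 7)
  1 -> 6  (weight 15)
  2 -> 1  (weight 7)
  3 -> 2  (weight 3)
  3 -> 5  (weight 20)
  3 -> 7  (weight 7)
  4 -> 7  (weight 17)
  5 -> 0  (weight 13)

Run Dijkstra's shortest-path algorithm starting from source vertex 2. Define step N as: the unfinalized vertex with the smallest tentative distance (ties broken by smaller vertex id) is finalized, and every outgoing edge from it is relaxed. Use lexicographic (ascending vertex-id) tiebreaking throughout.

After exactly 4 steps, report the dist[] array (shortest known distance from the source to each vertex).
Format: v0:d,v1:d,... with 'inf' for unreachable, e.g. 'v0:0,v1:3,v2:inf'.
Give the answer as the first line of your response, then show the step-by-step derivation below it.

v0:inf,v1:7,v2:0,v3:inf,v4:14,v5:inf,v6:22,v7:31

step 1: dist = v0:inf,v1:7,v2:0,v3:inf,v4:inf,v5:inf,v6:inf,v7:inf
step 2: dist = v0:inf,v1:7,v2:0,v3:inf,v4:14,v5:inf,v6:22,v7:inf
step 3: dist = v0:inf,v1:7,v2:0,v3:inf,v4:14,v5:inf,v6:22,v7:31
step 4: dist = v0:inf,v1:7,v2:0,v3:inf,v4:14,v5:inf,v6:22,v7:31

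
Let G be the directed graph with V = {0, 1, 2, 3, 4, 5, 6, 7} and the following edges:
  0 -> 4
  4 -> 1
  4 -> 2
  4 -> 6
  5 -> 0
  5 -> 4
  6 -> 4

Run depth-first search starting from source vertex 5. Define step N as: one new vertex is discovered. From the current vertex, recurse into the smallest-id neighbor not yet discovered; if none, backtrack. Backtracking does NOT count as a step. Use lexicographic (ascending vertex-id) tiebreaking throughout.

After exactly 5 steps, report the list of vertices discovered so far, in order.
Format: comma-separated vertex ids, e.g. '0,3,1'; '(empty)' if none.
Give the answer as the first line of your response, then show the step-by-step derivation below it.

5,0,4,1,2

step 1: discover 5; path=5; order=5
step 2: discover 0; path=5>0; order=5,0
step 3: discover 4; path=5>0>4; order=5,0,4
step 4: discover 1; path=5>0>4>1; order=5,0,4,1
step 5: discover 2; path=5>0>4>2; order=5,0,4,1,2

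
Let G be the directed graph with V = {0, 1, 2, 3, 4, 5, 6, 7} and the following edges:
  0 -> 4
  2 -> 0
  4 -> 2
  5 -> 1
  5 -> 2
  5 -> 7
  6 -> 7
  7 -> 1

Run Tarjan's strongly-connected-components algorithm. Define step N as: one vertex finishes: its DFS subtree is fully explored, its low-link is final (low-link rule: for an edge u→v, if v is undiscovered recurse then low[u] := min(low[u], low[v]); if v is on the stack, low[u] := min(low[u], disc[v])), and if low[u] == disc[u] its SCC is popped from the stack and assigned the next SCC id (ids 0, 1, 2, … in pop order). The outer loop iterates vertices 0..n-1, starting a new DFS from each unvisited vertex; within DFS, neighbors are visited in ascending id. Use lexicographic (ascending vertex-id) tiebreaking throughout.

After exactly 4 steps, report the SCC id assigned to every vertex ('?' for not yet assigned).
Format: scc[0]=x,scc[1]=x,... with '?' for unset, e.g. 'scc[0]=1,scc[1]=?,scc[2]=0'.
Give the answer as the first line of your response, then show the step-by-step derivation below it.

scc[0]=0,scc[1]=1,scc[2]=0,scc[3]=?,scc[4]=0,scc[5]=?,scc[6]=?,scc[7]=?

step 1: low=(low[0]=0,low[1]=?,low[2]=0,low[3]=?,low[4]=1,low[5]=?,low[6]=?,low[7]=?); scc=(scc[0]=?,scc[1]=?,scc[2]=?,scc[3]=?,scc[4]=?,scc[5]=?,scc[6]=?,scc[7]=?)
step 2: low=(low[0]=0,low[1]=?,low[2]=0,low[3]=?,low[4]=0,low[5]=?,low[6]=?,low[7]=?); scc=(scc[0]=?,scc[1]=?,scc[2]=?,scc[3]=?,scc[4]=?,scc[5]=?,scc[6]=?,scc[7]=?)
step 3: low=(low[0]=0,low[1]=?,low[2]=0,low[3]=?,low[4]=0,low[5]=?,low[6]=?,low[7]=?); scc=(scc[0]=0,scc[1]=?,scc[2]=0,scc[3]=?,scc[4]=0,scc[5]=?,scc[6]=?,scc[7]=?)
step 4: low=(low[0]=0,low[1]=3,low[2]=0,low[3]=?,low[4]=0,low[5]=?,low[6]=?,low[7]=?); scc=(scc[0]=0,scc[1]=1,scc[2]=0,scc[3]=?,scc[4]=0,scc[5]=?,scc[6]=?,scc[7]=?)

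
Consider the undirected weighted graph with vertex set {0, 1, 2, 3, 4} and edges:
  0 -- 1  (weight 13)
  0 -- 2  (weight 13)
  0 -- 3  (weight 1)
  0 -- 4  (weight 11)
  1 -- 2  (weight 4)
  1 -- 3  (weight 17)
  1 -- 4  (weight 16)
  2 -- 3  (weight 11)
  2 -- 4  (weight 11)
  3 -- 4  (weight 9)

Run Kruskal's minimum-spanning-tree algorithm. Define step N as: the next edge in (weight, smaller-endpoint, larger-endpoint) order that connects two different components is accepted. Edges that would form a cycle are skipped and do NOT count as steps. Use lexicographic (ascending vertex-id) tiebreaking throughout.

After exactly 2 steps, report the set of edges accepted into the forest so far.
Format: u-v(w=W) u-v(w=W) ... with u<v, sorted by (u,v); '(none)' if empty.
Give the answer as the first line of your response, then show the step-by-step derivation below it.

0-3(w=1) 1-2(w=4)

step 1: add edge 0-3 (w=1); MST = {0-3(w=1)}
step 2: add edge 1-2 (w=4); MST = {0-3(w=1) 1-2(w=4)}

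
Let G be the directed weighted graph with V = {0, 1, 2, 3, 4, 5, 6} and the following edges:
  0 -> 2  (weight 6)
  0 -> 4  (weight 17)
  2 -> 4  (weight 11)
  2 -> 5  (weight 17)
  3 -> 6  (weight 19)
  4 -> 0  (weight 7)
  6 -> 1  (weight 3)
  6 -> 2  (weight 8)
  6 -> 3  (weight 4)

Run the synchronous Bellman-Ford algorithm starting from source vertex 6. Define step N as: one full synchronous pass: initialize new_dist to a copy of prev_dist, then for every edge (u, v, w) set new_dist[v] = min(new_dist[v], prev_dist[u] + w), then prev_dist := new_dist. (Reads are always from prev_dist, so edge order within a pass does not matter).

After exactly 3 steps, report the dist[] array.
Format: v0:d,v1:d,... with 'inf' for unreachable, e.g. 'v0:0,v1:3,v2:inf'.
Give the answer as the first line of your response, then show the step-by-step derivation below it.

v0:26,v1:3,v2:8,v3:4,v4:19,v5:25,v6:0

step 1: dist = v0:inf,v1:3,v2:8,v3:4,v4:inf,v5:inf,v6:0
step 2: dist = v0:inf,v1:3,v2:8,v3:4,v4:19,v5:25,v6:0
step 3: dist = v0:26,v1:3,v2:8,v3:4,v4:19,v5:25,v6:0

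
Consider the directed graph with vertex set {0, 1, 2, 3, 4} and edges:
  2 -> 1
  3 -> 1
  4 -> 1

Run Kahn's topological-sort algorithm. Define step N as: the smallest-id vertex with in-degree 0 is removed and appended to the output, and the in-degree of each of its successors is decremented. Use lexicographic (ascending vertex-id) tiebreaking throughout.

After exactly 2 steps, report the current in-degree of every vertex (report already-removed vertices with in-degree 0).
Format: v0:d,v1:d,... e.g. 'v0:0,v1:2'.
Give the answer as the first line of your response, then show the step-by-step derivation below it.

v0:0,v1:2,v2:0,v3:0,v4:0

step 1: output 0; order=[0]; indeg=(0,3,0,0,0)
step 2: output 2; order=[0,2]; indeg=(0,2,0,0,0)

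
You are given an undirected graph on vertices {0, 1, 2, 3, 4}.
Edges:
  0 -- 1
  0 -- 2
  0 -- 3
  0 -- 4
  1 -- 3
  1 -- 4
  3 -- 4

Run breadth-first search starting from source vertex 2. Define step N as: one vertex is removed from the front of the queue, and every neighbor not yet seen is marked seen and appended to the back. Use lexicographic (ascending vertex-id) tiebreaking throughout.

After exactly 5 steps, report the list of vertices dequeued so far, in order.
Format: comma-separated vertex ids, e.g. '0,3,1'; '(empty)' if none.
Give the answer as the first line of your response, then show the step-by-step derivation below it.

2,0,1,3,4

step 1: dequeue 2; queue=[0]; order=2
step 2: dequeue 0; queue=[1,3,4]; order=2,0
step 3: dequeue 1; queue=[3,4]; order=2,0,1
step 4: dequeue 3; queue=[4]; order=2,0,1,3
step 5: dequeue 4; queue=[(empty)]; order=2,0,1,3,4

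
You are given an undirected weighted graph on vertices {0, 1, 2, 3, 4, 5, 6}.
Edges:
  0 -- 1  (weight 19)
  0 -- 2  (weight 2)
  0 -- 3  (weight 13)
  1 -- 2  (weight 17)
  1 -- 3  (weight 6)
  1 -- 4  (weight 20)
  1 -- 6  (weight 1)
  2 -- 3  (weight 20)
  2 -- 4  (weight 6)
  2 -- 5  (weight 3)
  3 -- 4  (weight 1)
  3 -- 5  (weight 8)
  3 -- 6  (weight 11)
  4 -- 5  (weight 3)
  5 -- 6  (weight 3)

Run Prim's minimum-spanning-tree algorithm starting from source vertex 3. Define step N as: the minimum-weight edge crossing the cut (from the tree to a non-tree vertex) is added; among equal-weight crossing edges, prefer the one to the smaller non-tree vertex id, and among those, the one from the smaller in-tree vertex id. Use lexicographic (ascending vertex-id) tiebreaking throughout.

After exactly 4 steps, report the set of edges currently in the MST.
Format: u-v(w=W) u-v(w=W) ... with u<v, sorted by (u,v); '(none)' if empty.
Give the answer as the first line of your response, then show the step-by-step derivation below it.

0-2(w=2) 2-5(w=3) 3-4(w=1) 4-5(w=3)

step 1: add edge 3-4 (w=1); MST = {3-4(w=1)}
step 2: add edge 4-5 (w=3); MST = {3-4(w=1) 4-5(w=3)}
step 3: add edge 2-5 (w=3); MST = {2-5(w=3) 3-4(w=1) 4-5(w=3)}
step 4: add edge 0-2 (w=2); MST = {0-2(w=2) 2-5(w=3) 3-4(w=1) 4-5(w=3)}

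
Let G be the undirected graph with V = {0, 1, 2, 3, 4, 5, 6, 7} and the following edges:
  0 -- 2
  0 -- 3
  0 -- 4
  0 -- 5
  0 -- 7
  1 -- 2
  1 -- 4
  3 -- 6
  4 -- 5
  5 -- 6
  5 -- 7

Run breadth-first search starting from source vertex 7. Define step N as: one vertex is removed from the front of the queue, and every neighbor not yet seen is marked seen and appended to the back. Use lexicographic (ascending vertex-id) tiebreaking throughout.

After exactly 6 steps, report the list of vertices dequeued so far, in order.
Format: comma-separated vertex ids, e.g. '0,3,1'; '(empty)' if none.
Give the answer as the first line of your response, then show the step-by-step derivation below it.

7,0,5,2,3,4

step 1: dequeue 7; queue=[0,5]; order=7
step 2: dequeue 0; queue=[5,2,3,4]; order=7,0
step 3: dequeue 5; queue=[2,3,4,6]; order=7,0,5
step 4: dequeue 2; queue=[3,4,6,1]; order=7,0,5,2
step 5: dequeue 3; queue=[4,6,1]; order=7,0,5,2,3
step 6: dequeue 4; queue=[6,1]; order=7,0,5,2,3,4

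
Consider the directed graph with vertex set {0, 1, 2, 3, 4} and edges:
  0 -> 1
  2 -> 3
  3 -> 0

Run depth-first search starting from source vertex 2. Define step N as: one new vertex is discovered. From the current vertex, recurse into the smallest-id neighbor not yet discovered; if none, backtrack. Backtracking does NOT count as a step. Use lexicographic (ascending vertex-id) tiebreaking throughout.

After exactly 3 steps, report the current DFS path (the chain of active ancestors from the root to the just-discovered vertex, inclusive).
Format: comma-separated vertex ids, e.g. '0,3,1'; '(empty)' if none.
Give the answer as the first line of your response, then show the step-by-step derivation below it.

2,3,0

step 1: discover 2; path=2; order=2
step 2: discover 3; path=2>3; order=2,3
step 3: discover 0; path=2>3>0; order=2,3,0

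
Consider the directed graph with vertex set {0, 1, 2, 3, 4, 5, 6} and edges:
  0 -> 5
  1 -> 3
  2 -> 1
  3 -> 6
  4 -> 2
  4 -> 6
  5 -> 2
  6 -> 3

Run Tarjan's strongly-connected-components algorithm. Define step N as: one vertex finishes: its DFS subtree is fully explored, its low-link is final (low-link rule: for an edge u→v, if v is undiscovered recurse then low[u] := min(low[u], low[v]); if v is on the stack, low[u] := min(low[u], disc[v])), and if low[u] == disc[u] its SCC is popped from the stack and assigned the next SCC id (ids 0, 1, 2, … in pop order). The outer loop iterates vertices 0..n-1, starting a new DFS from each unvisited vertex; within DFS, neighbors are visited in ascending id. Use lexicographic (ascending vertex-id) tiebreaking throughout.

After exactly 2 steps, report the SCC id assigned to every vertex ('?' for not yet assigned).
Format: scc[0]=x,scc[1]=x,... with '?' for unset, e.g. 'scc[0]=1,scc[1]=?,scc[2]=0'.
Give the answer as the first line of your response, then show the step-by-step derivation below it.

scc[0]=?,scc[1]=?,scc[2]=?,scc[3]=0,scc[4]=?,scc[5]=?,scc[6]=0

step 1: low=(low[0]=0,low[1]=3,low[2]=2,low[3]=4,low[4]=?,low[5]=1,low[6]=4); scc=(scc[0]=?,scc[1]=?,scc[2]=?,scc[3]=?,scc[4]=?,scc[5]=?,scc[6]=?)
step 2: low=(low[0]=0,low[1]=3,low[2]=2,low[3]=4,low[4]=?,low[5]=1,low[6]=4); scc=(scc[0]=?,scc[1]=?,scc[2]=?,scc[3]=0,scc[4]=?,scc[5]=?,scc[6]=0)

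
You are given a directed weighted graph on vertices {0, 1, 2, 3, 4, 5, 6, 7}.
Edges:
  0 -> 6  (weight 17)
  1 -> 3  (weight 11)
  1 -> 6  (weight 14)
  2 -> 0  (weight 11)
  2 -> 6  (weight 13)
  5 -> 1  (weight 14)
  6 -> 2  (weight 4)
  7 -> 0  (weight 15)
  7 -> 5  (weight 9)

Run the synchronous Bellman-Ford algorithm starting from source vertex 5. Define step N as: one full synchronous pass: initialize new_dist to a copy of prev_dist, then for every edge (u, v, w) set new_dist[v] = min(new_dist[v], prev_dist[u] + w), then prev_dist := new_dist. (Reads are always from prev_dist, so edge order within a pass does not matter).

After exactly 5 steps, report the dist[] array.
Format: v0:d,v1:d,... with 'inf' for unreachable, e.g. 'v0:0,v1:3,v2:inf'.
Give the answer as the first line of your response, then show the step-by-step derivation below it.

v0:43,v1:14,v2:32,v3:25,v4:inf,v5:0,v6:28,v7:inf

step 1: dist = v0:inf,v1:14,v2:inf,v3:inf,v4:inf,v5:0,v6:inf,v7:inf
step 2: dist = v0:inf,v1:14,v2:inf,v3:25,v4:inf,v5:0,v6:28,v7:inf
step 3: dist = v0:inf,v1:14,v2:32,v3:25,v4:inf,v5:0,v6:28,v7:inf
step 4: dist = v0:43,v1:14,v2:32,v3:25,v4:inf,v5:0,v6:28,v7:inf
step 5: dist = v0:43,v1:14,v2:32,v3:25,v4:inf,v5:0,v6:28,v7:inf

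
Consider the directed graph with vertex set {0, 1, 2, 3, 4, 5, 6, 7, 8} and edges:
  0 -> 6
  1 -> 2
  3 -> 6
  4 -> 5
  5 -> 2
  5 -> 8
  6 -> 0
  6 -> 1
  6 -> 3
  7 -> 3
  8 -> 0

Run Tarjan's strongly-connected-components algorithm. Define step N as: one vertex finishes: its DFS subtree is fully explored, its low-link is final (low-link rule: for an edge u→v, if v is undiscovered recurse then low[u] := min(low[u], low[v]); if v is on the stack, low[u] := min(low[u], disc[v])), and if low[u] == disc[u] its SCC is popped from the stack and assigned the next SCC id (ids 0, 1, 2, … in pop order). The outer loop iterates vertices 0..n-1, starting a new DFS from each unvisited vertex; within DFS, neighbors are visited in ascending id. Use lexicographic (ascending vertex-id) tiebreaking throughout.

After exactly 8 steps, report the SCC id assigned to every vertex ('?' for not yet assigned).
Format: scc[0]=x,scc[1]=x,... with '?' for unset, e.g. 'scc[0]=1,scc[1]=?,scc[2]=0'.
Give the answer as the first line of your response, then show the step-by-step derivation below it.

scc[0]=2,scc[1]=1,scc[2]=0,scc[3]=2,scc[4]=5,scc[5]=4,scc[6]=2,scc[7]=?,scc[8]=3

step 1: low=(low[0]=0,low[1]=2,low[2]=3,low[3]=?,low[4]=?,low[5]=?,low[6]=0,low[7]=?,low[8]=?); scc=(scc[0]=?,scc[1]=?,scc[2]=0,scc[3]=?,scc[4]=?,scc[5]=?,scc[6]=?,scc[7]=?,scc[8]=?)
step 2: low=(low[0]=0,low[1]=2,low[2]=3,low[3]=?,low[4]=?,low[5]=?,low[6]=0,low[7]=?,low[8]=?); scc=(scc[0]=?,scc[1]=1,scc[2]=0,scc[3]=?,scc[4]=?,scc[5]=?,scc[6]=?,scc[7]=?,scc[8]=?)
step 3: low=(low[0]=0,low[1]=2,low[2]=3,low[3]=1,low[4]=?,low[5]=?,low[6]=0,low[7]=?,low[8]=?); scc=(scc[0]=?,scc[1]=1,scc[2]=0,scc[3]=?,scc[4]=?,scc[5]=?,scc[6]=?,scc[7]=?,scc[8]=?)
step 4: low=(low[0]=0,low[1]=2,low[2]=3,low[3]=1,low[4]=?,low[5]=?,low[6]=0,low[7]=?,low[8]=?); scc=(scc[0]=?,scc[1]=1,scc[2]=0,scc[3]=?,scc[4]=?,scc[5]=?,scc[6]=?,scc[7]=?,scc[8]=?)
step 5: low=(low[0]=0,low[1]=2,low[2]=3,low[3]=1,low[4]=?,low[5]=?,low[6]=0,low[7]=?,low[8]=?); scc=(scc[0]=2,scc[1]=1,scc[2]=0,scc[3]=2,scc[4]=?,scc[5]=?,scc[6]=2,scc[7]=?,scc[8]=?)
step 6: low=(low[0]=0,low[1]=2,low[2]=3,low[3]=1,low[4]=5,low[5]=6,low[6]=0,low[7]=?,low[8]=7); scc=(scc[0]=2,scc[1]=1,scc[2]=0,scc[3]=2,scc[4]=?,scc[5]=?,scc[6]=2,scc[7]=?,scc[8]=3)
step 7: low=(low[0]=0,low[1]=2,low[2]=3,low[3]=1,low[4]=5,low[5]=6,low[6]=0,low[7]=?,low[8]=7); scc=(scc[0]=2,scc[1]=1,scc[2]=0,scc[3]=2,scc[4]=?,scc[5]=4,scc[6]=2,scc[7]=?,scc[8]=3)
step 8: low=(low[0]=0,low[1]=2,low[2]=3,low[3]=1,low[4]=5,low[5]=6,low[6]=0,low[7]=?,low[8]=7); scc=(scc[0]=2,scc[1]=1,scc[2]=0,scc[3]=2,scc[4]=5,scc[5]=4,scc[6]=2,scc[7]=?,scc[8]=3)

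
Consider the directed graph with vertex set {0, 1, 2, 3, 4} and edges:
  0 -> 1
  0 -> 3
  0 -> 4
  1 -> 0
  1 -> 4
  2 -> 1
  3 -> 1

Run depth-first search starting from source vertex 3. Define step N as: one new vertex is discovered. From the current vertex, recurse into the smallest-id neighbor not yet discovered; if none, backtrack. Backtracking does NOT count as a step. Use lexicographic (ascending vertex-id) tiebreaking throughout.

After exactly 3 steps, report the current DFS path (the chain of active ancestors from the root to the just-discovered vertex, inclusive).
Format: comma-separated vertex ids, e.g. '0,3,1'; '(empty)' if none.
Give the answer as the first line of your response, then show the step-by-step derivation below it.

3,1,0

step 1: discover 3; path=3; order=3
step 2: discover 1; path=3>1; order=3,1
step 3: discover 0; path=3>1>0; order=3,1,0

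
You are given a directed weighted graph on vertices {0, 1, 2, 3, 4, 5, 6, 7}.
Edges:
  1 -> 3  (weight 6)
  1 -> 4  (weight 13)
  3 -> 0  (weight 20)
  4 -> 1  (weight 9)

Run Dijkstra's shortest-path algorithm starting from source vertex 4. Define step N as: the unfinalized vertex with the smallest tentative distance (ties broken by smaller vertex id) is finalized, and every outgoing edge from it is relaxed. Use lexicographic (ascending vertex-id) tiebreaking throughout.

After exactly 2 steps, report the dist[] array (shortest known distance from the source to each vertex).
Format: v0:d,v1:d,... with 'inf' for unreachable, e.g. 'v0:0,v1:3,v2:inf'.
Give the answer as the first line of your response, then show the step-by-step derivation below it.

v0:inf,v1:9,v2:inf,v3:15,v4:0,v5:inf,v6:inf,v7:inf

step 1: dist = v0:inf,v1:9,v2:inf,v3:inf,v4:0,v5:inf,v6:inf,v7:inf
step 2: dist = v0:inf,v1:9,v2:inf,v3:15,v4:0,v5:inf,v6:inf,v7:inf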